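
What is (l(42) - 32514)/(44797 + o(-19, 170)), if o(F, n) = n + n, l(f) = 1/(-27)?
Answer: -877879/1218699 ≈ -0.72034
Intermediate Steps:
l(f) = -1/27
o(F, n) = 2*n
(l(42) - 32514)/(44797 + o(-19, 170)) = (-1/27 - 32514)/(44797 + 2*170) = -877879/(27*(44797 + 340)) = -877879/27/45137 = -877879/27*1/45137 = -877879/1218699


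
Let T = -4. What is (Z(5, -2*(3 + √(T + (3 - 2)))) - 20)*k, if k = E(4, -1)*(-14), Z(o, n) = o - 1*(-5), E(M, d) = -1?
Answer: -140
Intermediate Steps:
Z(o, n) = 5 + o (Z(o, n) = o + 5 = 5 + o)
k = 14 (k = -1*(-14) = 14)
(Z(5, -2*(3 + √(T + (3 - 2)))) - 20)*k = ((5 + 5) - 20)*14 = (10 - 20)*14 = -10*14 = -140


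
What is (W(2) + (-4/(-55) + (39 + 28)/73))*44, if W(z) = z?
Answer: 48028/365 ≈ 131.58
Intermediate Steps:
(W(2) + (-4/(-55) + (39 + 28)/73))*44 = (2 + (-4/(-55) + (39 + 28)/73))*44 = (2 + (-4*(-1/55) + 67*(1/73)))*44 = (2 + (4/55 + 67/73))*44 = (2 + 3977/4015)*44 = (12007/4015)*44 = 48028/365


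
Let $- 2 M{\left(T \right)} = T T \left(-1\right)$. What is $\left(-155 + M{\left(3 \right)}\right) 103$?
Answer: $- \frac{31003}{2} \approx -15502.0$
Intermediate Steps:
$M{\left(T \right)} = \frac{T^{2}}{2}$ ($M{\left(T \right)} = - \frac{T T \left(-1\right)}{2} = - \frac{T^{2} \left(-1\right)}{2} = - \frac{\left(-1\right) T^{2}}{2} = \frac{T^{2}}{2}$)
$\left(-155 + M{\left(3 \right)}\right) 103 = \left(-155 + \frac{3^{2}}{2}\right) 103 = \left(-155 + \frac{1}{2} \cdot 9\right) 103 = \left(-155 + \frac{9}{2}\right) 103 = \left(- \frac{301}{2}\right) 103 = - \frac{31003}{2}$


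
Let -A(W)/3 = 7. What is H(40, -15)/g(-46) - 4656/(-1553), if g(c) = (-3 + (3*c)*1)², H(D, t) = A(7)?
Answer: 30844441/10291731 ≈ 2.9970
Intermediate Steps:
A(W) = -21 (A(W) = -3*7 = -21)
H(D, t) = -21
g(c) = (-3 + 3*c)²
H(40, -15)/g(-46) - 4656/(-1553) = -21*1/(9*(-1 - 46)²) - 4656/(-1553) = -21/(9*(-47)²) - 4656*(-1/1553) = -21/(9*2209) + 4656/1553 = -21/19881 + 4656/1553 = -21*1/19881 + 4656/1553 = -7/6627 + 4656/1553 = 30844441/10291731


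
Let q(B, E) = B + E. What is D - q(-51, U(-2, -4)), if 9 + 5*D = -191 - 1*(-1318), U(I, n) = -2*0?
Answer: 1373/5 ≈ 274.60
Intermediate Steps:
U(I, n) = 0
D = 1118/5 (D = -9/5 + (-191 - 1*(-1318))/5 = -9/5 + (-191 + 1318)/5 = -9/5 + (⅕)*1127 = -9/5 + 1127/5 = 1118/5 ≈ 223.60)
D - q(-51, U(-2, -4)) = 1118/5 - (-51 + 0) = 1118/5 - 1*(-51) = 1118/5 + 51 = 1373/5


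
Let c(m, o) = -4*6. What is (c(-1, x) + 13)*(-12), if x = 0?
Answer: 132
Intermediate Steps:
c(m, o) = -24
(c(-1, x) + 13)*(-12) = (-24 + 13)*(-12) = -11*(-12) = 132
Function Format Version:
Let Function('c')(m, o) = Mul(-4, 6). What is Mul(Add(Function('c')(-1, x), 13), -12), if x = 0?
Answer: 132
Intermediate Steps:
Function('c')(m, o) = -24
Mul(Add(Function('c')(-1, x), 13), -12) = Mul(Add(-24, 13), -12) = Mul(-11, -12) = 132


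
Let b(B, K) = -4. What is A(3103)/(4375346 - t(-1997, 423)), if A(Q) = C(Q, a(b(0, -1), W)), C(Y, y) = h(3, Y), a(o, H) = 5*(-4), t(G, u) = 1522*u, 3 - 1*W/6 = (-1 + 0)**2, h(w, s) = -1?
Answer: -1/3731540 ≈ -2.6799e-7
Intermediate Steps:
W = 12 (W = 18 - 6*(-1 + 0)**2 = 18 - 6*(-1)**2 = 18 - 6*1 = 18 - 6 = 12)
a(o, H) = -20
C(Y, y) = -1
A(Q) = -1
A(3103)/(4375346 - t(-1997, 423)) = -1/(4375346 - 1522*423) = -1/(4375346 - 1*643806) = -1/(4375346 - 643806) = -1/3731540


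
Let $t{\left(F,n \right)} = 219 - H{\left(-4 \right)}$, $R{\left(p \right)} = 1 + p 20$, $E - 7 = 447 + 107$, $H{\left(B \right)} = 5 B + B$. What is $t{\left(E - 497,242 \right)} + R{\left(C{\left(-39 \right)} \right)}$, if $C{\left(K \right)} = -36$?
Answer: $-476$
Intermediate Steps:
$H{\left(B \right)} = 6 B$
$E = 561$ ($E = 7 + \left(447 + 107\right) = 7 + 554 = 561$)
$R{\left(p \right)} = 1 + 20 p$
$t{\left(F,n \right)} = 243$ ($t{\left(F,n \right)} = 219 - 6 \left(-4\right) = 219 - -24 = 219 + 24 = 243$)
$t{\left(E - 497,242 \right)} + R{\left(C{\left(-39 \right)} \right)} = 243 + \left(1 + 20 \left(-36\right)\right) = 243 + \left(1 - 720\right) = 243 - 719 = -476$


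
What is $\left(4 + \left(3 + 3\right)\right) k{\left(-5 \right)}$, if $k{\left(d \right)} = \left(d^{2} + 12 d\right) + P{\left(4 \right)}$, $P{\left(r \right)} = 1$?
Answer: $-340$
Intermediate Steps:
$k{\left(d \right)} = 1 + d^{2} + 12 d$ ($k{\left(d \right)} = \left(d^{2} + 12 d\right) + 1 = 1 + d^{2} + 12 d$)
$\left(4 + \left(3 + 3\right)\right) k{\left(-5 \right)} = \left(4 + \left(3 + 3\right)\right) \left(1 + \left(-5\right)^{2} + 12 \left(-5\right)\right) = \left(4 + 6\right) \left(1 + 25 - 60\right) = 10 \left(-34\right) = -340$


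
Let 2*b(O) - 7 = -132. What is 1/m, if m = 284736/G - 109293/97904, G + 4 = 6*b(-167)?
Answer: -37105616/27918215391 ≈ -0.0013291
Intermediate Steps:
b(O) = -125/2 (b(O) = 7/2 + (½)*(-132) = 7/2 - 66 = -125/2)
G = -379 (G = -4 + 6*(-125/2) = -4 - 375 = -379)
m = -27918215391/37105616 (m = 284736/(-379) - 109293/97904 = 284736*(-1/379) - 109293*1/97904 = -284736/379 - 109293/97904 = -27918215391/37105616 ≈ -752.40)
1/m = 1/(-27918215391/37105616) = -37105616/27918215391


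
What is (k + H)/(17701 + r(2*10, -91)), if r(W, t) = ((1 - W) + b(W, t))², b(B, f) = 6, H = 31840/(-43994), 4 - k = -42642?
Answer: 469034071/196543195 ≈ 2.3864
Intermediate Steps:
k = 42646 (k = 4 - 1*(-42642) = 4 + 42642 = 42646)
H = -15920/21997 (H = 31840*(-1/43994) = -15920/21997 ≈ -0.72373)
r(W, t) = (7 - W)² (r(W, t) = ((1 - W) + 6)² = (7 - W)²)
(k + H)/(17701 + r(2*10, -91)) = (42646 - 15920/21997)/(17701 + (7 - 2*10)²) = 938068142/(21997*(17701 + (7 - 1*20)²)) = 938068142/(21997*(17701 + (7 - 20)²)) = 938068142/(21997*(17701 + (-13)²)) = 938068142/(21997*(17701 + 169)) = (938068142/21997)/17870 = (938068142/21997)*(1/17870) = 469034071/196543195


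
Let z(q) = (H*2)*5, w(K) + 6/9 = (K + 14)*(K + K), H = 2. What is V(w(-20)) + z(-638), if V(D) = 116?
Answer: 136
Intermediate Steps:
w(K) = -⅔ + 2*K*(14 + K) (w(K) = -⅔ + (K + 14)*(K + K) = -⅔ + (14 + K)*(2*K) = -⅔ + 2*K*(14 + K))
z(q) = 20 (z(q) = (2*2)*5 = 4*5 = 20)
V(w(-20)) + z(-638) = 116 + 20 = 136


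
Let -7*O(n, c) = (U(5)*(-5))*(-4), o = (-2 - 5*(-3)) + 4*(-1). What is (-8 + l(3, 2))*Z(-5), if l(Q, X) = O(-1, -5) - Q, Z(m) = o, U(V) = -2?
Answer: -333/7 ≈ -47.571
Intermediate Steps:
o = 9 (o = (-2 + 15) - 4 = 13 - 4 = 9)
O(n, c) = 40/7 (O(n, c) = -(-2*(-5))*(-4)/7 = -10*(-4)/7 = -⅐*(-40) = 40/7)
Z(m) = 9
l(Q, X) = 40/7 - Q
(-8 + l(3, 2))*Z(-5) = (-8 + (40/7 - 1*3))*9 = (-8 + (40/7 - 3))*9 = (-8 + 19/7)*9 = -37/7*9 = -333/7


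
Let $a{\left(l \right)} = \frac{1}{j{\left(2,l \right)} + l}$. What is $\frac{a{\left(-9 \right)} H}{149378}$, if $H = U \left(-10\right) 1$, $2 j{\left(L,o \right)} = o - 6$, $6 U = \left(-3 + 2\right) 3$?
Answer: $- \frac{5}{2464737} \approx -2.0286 \cdot 10^{-6}$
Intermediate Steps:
$U = - \frac{1}{2}$ ($U = \frac{\left(-3 + 2\right) 3}{6} = \frac{\left(-1\right) 3}{6} = \frac{1}{6} \left(-3\right) = - \frac{1}{2} \approx -0.5$)
$j{\left(L,o \right)} = -3 + \frac{o}{2}$ ($j{\left(L,o \right)} = \frac{o - 6}{2} = \frac{-6 + o}{2} = -3 + \frac{o}{2}$)
$a{\left(l \right)} = \frac{1}{-3 + \frac{3 l}{2}}$ ($a{\left(l \right)} = \frac{1}{\left(-3 + \frac{l}{2}\right) + l} = \frac{1}{-3 + \frac{3 l}{2}}$)
$H = 5$ ($H = \left(- \frac{1}{2}\right) \left(-10\right) 1 = 5 \cdot 1 = 5$)
$\frac{a{\left(-9 \right)} H}{149378} = \frac{\frac{2}{3 \left(-2 - 9\right)} 5}{149378} = \frac{2}{3 \left(-11\right)} 5 \cdot \frac{1}{149378} = \frac{2}{3} \left(- \frac{1}{11}\right) 5 \cdot \frac{1}{149378} = \left(- \frac{2}{33}\right) 5 \cdot \frac{1}{149378} = \left(- \frac{10}{33}\right) \frac{1}{149378} = - \frac{5}{2464737}$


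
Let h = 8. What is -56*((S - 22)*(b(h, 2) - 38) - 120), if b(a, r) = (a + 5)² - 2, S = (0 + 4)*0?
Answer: 165648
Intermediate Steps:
S = 0 (S = 4*0 = 0)
b(a, r) = -2 + (5 + a)² (b(a, r) = (5 + a)² - 2 = -2 + (5 + a)²)
-56*((S - 22)*(b(h, 2) - 38) - 120) = -56*((0 - 22)*((-2 + (5 + 8)²) - 38) - 120) = -56*(-22*((-2 + 13²) - 38) - 120) = -56*(-22*((-2 + 169) - 38) - 120) = -56*(-22*(167 - 38) - 120) = -56*(-22*129 - 120) = -56*(-2838 - 120) = -56*(-2958) = 165648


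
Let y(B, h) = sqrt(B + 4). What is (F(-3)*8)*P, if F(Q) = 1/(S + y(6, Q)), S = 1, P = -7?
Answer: 56/9 - 56*sqrt(10)/9 ≈ -13.454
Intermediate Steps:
y(B, h) = sqrt(4 + B)
F(Q) = 1/(1 + sqrt(10)) (F(Q) = 1/(1 + sqrt(4 + 6)) = 1/(1 + sqrt(10)))
(F(-3)*8)*P = ((-1/9 + sqrt(10)/9)*8)*(-7) = (-8/9 + 8*sqrt(10)/9)*(-7) = 56/9 - 56*sqrt(10)/9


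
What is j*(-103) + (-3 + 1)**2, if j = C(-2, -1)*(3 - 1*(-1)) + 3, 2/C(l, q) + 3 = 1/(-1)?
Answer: -99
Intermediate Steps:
C(l, q) = -1/2 (C(l, q) = 2/(-3 + 1/(-1)) = 2/(-3 + 1*(-1)) = 2/(-3 - 1) = 2/(-4) = 2*(-1/4) = -1/2)
j = 1 (j = -(3 - 1*(-1))/2 + 3 = -(3 + 1)/2 + 3 = -1/2*4 + 3 = -2 + 3 = 1)
j*(-103) + (-3 + 1)**2 = 1*(-103) + (-3 + 1)**2 = -103 + (-2)**2 = -103 + 4 = -99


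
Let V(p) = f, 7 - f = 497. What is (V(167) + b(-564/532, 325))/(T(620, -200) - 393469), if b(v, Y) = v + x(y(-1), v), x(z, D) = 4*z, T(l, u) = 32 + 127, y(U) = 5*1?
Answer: 62651/52310230 ≈ 0.0011977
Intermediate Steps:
y(U) = 5
T(l, u) = 159
f = -490 (f = 7 - 1*497 = 7 - 497 = -490)
V(p) = -490
b(v, Y) = 20 + v (b(v, Y) = v + 4*5 = v + 20 = 20 + v)
(V(167) + b(-564/532, 325))/(T(620, -200) - 393469) = (-490 + (20 - 564/532))/(159 - 393469) = (-490 + (20 - 564*1/532))/(-393310) = (-490 + (20 - 141/133))*(-1/393310) = (-490 + 2519/133)*(-1/393310) = -62651/133*(-1/393310) = 62651/52310230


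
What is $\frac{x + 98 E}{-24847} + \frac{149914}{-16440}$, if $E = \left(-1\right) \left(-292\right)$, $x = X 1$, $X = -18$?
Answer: $- \frac{2097532139}{204242340} \approx -10.27$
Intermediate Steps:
$x = -18$ ($x = \left(-18\right) 1 = -18$)
$E = 292$
$\frac{x + 98 E}{-24847} + \frac{149914}{-16440} = \frac{-18 + 98 \cdot 292}{-24847} + \frac{149914}{-16440} = \left(-18 + 28616\right) \left(- \frac{1}{24847}\right) + 149914 \left(- \frac{1}{16440}\right) = 28598 \left(- \frac{1}{24847}\right) - \frac{74957}{8220} = - \frac{28598}{24847} - \frac{74957}{8220} = - \frac{2097532139}{204242340}$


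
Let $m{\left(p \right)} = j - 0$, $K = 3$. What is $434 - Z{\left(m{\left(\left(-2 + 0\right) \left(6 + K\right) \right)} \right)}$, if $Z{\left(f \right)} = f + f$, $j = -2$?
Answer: $438$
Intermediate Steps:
$m{\left(p \right)} = -2$ ($m{\left(p \right)} = -2 - 0 = -2 + 0 = -2$)
$Z{\left(f \right)} = 2 f$
$434 - Z{\left(m{\left(\left(-2 + 0\right) \left(6 + K\right) \right)} \right)} = 434 - 2 \left(-2\right) = 434 - -4 = 434 + 4 = 438$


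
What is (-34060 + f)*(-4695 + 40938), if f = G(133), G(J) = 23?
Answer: -1233602991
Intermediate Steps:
f = 23
(-34060 + f)*(-4695 + 40938) = (-34060 + 23)*(-4695 + 40938) = -34037*36243 = -1233602991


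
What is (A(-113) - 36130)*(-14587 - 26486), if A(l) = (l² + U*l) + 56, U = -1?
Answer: 952565016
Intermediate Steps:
A(l) = 56 + l² - l (A(l) = (l² - l) + 56 = 56 + l² - l)
(A(-113) - 36130)*(-14587 - 26486) = ((56 + (-113)² - 1*(-113)) - 36130)*(-14587 - 26486) = ((56 + 12769 + 113) - 36130)*(-41073) = (12938 - 36130)*(-41073) = -23192*(-41073) = 952565016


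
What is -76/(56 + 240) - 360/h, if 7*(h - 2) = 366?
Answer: -9685/1406 ≈ -6.8883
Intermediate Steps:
h = 380/7 (h = 2 + (⅐)*366 = 2 + 366/7 = 380/7 ≈ 54.286)
-76/(56 + 240) - 360/h = -76/(56 + 240) - 360/380/7 = -76/296 - 360*7/380 = -76*1/296 - 126/19 = -19/74 - 126/19 = -9685/1406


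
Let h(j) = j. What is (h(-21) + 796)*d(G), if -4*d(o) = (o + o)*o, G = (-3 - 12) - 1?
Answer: -99200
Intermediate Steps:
G = -16 (G = -15 - 1 = -16)
d(o) = -o²/2 (d(o) = -(o + o)*o/4 = -2*o*o/4 = -o²/2)
(h(-21) + 796)*d(G) = (-21 + 796)*(-½*(-16)²) = 775*(-½*256) = 775*(-128) = -99200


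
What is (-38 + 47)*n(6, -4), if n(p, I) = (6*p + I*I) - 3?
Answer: 441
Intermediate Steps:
n(p, I) = -3 + I**2 + 6*p (n(p, I) = (6*p + I**2) - 3 = (I**2 + 6*p) - 3 = -3 + I**2 + 6*p)
(-38 + 47)*n(6, -4) = (-38 + 47)*(-3 + (-4)**2 + 6*6) = 9*(-3 + 16 + 36) = 9*49 = 441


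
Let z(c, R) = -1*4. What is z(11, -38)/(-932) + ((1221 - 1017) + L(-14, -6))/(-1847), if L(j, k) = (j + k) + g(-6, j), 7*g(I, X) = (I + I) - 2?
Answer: -40559/430351 ≈ -0.094246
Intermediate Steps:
g(I, X) = -2/7 + 2*I/7 (g(I, X) = ((I + I) - 2)/7 = (2*I - 2)/7 = (-2 + 2*I)/7 = -2/7 + 2*I/7)
L(j, k) = -2 + j + k (L(j, k) = (j + k) + (-2/7 + (2/7)*(-6)) = (j + k) + (-2/7 - 12/7) = (j + k) - 2 = -2 + j + k)
z(c, R) = -4
z(11, -38)/(-932) + ((1221 - 1017) + L(-14, -6))/(-1847) = -4/(-932) + ((1221 - 1017) + (-2 - 14 - 6))/(-1847) = -4*(-1/932) + (204 - 22)*(-1/1847) = 1/233 + 182*(-1/1847) = 1/233 - 182/1847 = -40559/430351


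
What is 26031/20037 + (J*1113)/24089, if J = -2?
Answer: 194152799/160890431 ≈ 1.2067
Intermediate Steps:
26031/20037 + (J*1113)/24089 = 26031/20037 - 2*1113/24089 = 26031*(1/20037) - 2226*1/24089 = 8677/6679 - 2226/24089 = 194152799/160890431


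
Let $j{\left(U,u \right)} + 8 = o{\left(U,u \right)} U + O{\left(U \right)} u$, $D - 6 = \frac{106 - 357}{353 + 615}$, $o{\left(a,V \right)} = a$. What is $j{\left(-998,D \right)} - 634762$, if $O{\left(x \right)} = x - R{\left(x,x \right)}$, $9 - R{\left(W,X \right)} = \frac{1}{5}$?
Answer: $\frac{860199311}{2420} \approx 3.5545 \cdot 10^{5}$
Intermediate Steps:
$R{\left(W,X \right)} = \frac{44}{5}$ ($R{\left(W,X \right)} = 9 - \frac{1}{5} = \frac{44}{5}$)
$O{\left(x \right)} = - \frac{44}{5} + x$ ($O{\left(x \right)} = x - \frac{44}{5} = - \frac{44}{5} + x$)
$D = \frac{5557}{968}$ ($D = 6 + \frac{106 - 357}{353 + 615} = 6 - \frac{251}{968} = \frac{5557}{968} \approx 5.7407$)
$j{\left(U,u \right)} = -8 + U^{2} + u \left(- \frac{44}{5} + U\right)$ ($j{\left(U,u \right)} = -8 + \left(U U + \left(- \frac{44}{5} + U\right) u\right) = -8 + \left(U^{2} + u \left(- \frac{44}{5} + U\right)\right) = -8 + U^{2} + u \left(- \frac{44}{5} + U\right)$)
$j{\left(-998,D \right)} - 634762 = \left(-8 + \left(-998\right)^{2} - \frac{5557}{110} - \frac{2772943}{484}\right) - 634762 = \left(-8 + 996004 - \frac{5557}{110} - \frac{2772943}{484}\right) - 634762 = \frac{2396323351}{2420} - 634762 = \frac{860199311}{2420}$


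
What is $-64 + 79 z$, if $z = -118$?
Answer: $-9386$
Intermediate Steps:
$-64 + 79 z = -64 + 79 \left(-118\right) = -64 - 9322 = -9386$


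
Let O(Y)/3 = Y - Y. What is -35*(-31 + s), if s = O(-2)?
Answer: 1085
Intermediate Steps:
O(Y) = 0 (O(Y) = 3*(Y - Y) = 3*0 = 0)
s = 0
-35*(-31 + s) = -35*(-31 + 0) = -35*(-31) = 1085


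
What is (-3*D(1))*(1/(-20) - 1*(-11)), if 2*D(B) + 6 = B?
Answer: 657/8 ≈ 82.125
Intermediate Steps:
D(B) = -3 + B/2
(-3*D(1))*(1/(-20) - 1*(-11)) = (-3*(-3 + (½)*1))*(1/(-20) - 1*(-11)) = (-3*(-3 + ½))*(-1/20 + 11) = -3*(-5/2)*(219/20) = (15/2)*(219/20) = 657/8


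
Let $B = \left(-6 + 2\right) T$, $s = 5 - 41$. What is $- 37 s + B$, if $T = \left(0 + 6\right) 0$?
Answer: $1332$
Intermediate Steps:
$T = 0$ ($T = 6 \cdot 0 = 0$)
$s = -36$ ($s = 5 - 41 = -36$)
$B = 0$ ($B = \left(-6 + 2\right) 0 = \left(-4\right) 0 = 0$)
$- 37 s + B = \left(-37\right) \left(-36\right) + 0 = 1332 + 0 = 1332$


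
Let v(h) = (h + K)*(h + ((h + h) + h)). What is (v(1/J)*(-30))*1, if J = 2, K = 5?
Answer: -330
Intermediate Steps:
v(h) = 4*h*(5 + h) (v(h) = (h + 5)*(h + ((h + h) + h)) = (5 + h)*(h + (2*h + h)) = (5 + h)*(h + 3*h) = (5 + h)*(4*h) = 4*h*(5 + h))
(v(1/J)*(-30))*1 = ((4*(1/2)*(5 + 1/2))*(-30))*1 = ((4*(1*(½))*(5 + 1*(½)))*(-30))*1 = ((4*(½)*(5 + ½))*(-30))*1 = ((4*(½)*(11/2))*(-30))*1 = (11*(-30))*1 = -330*1 = -330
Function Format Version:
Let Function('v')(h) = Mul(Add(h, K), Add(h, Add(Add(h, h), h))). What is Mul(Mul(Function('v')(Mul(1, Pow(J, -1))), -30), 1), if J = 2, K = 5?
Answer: -330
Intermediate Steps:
Function('v')(h) = Mul(4, h, Add(5, h)) (Function('v')(h) = Mul(Add(h, 5), Add(h, Add(Add(h, h), h))) = Mul(Add(5, h), Add(h, Add(Mul(2, h), h))) = Mul(Add(5, h), Add(h, Mul(3, h))) = Mul(Add(5, h), Mul(4, h)) = Mul(4, h, Add(5, h)))
Mul(Mul(Function('v')(Mul(1, Pow(J, -1))), -30), 1) = Mul(Mul(Mul(4, Mul(1, Pow(2, -1)), Add(5, Mul(1, Pow(2, -1)))), -30), 1) = Mul(Mul(Mul(4, Mul(1, Rational(1, 2)), Add(5, Mul(1, Rational(1, 2)))), -30), 1) = Mul(Mul(Mul(4, Rational(1, 2), Add(5, Rational(1, 2))), -30), 1) = Mul(Mul(Mul(4, Rational(1, 2), Rational(11, 2)), -30), 1) = Mul(Mul(11, -30), 1) = Mul(-330, 1) = -330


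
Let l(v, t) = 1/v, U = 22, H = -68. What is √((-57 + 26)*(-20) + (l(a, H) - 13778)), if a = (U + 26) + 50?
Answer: I*√2578966/14 ≈ 114.71*I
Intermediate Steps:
a = 98 (a = (22 + 26) + 50 = 48 + 50 = 98)
√((-57 + 26)*(-20) + (l(a, H) - 13778)) = √((-57 + 26)*(-20) + (1/98 - 13778)) = √(-31*(-20) + (1/98 - 13778)) = √(620 - 1350243/98) = √(-1289483/98) = I*√2578966/14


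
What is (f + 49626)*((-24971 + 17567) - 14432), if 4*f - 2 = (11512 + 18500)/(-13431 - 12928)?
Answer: -28563615055678/26359 ≈ -1.0836e+9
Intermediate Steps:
f = 11353/52718 (f = ½ + ((11512 + 18500)/(-13431 - 12928))/4 = ½ + (30012/(-26359))/4 = ½ + (30012*(-1/26359))/4 = ½ + (¼)*(-30012/26359) = ½ - 7503/26359 = 11353/52718 ≈ 0.21535)
(f + 49626)*((-24971 + 17567) - 14432) = (11353/52718 + 49626)*((-24971 + 17567) - 14432) = 2616194821*(-7404 - 14432)/52718 = (2616194821/52718)*(-21836) = -28563615055678/26359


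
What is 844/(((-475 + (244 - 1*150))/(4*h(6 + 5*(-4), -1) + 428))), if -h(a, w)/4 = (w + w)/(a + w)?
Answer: -5391472/5715 ≈ -943.39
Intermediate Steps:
h(a, w) = -8*w/(a + w) (h(a, w) = -4*(w + w)/(a + w) = -4*2*w/(a + w) = -8*w/(a + w))
844/(((-475 + (244 - 1*150))/(4*h(6 + 5*(-4), -1) + 428))) = 844/(((-475 + (244 - 1*150))/(4*(-8*(-1)/((6 + 5*(-4)) - 1)) + 428))) = 844/(((-475 + (244 - 150))/(4*(-8*(-1)/((6 - 20) - 1)) + 428))) = 844/(((-475 + 94)/(4*(-8*(-1)/(-14 - 1)) + 428))) = 844/((-381/(4*(-8*(-1)/(-15)) + 428))) = 844/((-381/(4*(-8*(-1)*(-1/15)) + 428))) = 844/((-381/(4*(-8/15) + 428))) = 844/((-381/(-32/15 + 428))) = 844/((-381/6388/15)) = 844/((-381*15/6388)) = 844/(-5715/6388) = 844*(-6388/5715) = -5391472/5715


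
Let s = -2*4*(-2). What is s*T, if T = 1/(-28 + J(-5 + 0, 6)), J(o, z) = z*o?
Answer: -8/29 ≈ -0.27586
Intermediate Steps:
J(o, z) = o*z
T = -1/58 (T = 1/(-28 + (-5 + 0)*6) = 1/(-28 - 5*6) = 1/(-28 - 30) = 1/(-58) = -1/58 ≈ -0.017241)
s = 16 (s = -8*(-2) = 16)
s*T = 16*(-1/58) = -8/29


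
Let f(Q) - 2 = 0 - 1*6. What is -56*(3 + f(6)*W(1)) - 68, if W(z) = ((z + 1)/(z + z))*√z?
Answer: -12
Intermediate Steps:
f(Q) = -4 (f(Q) = 2 + (0 - 1*6) = 2 + (0 - 6) = 2 - 6 = -4)
W(z) = (1 + z)/(2*√z) (W(z) = ((1 + z)/((2*z)))*√z = ((1 + z)*(1/(2*z)))*√z = ((1 + z)/(2*z))*√z = (1 + z)/(2*√z))
-56*(3 + f(6)*W(1)) - 68 = -56*(3 - 2*(1 + 1)/√1) - 68 = -56*(3 - 2*2) - 68 = -56*(3 - 4*1) - 68 = -56*(3 - 4) - 68 = -56*(-1) - 68 = 56 - 68 = -12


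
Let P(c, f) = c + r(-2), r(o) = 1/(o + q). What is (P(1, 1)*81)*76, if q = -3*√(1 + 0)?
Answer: 24624/5 ≈ 4924.8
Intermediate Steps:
q = -3 (q = -3*√1 = -3*1 = -3)
r(o) = 1/(-3 + o) (r(o) = 1/(o - 3) = 1/(-3 + o))
P(c, f) = -⅕ + c (P(c, f) = c + 1/(-3 - 2) = c + 1/(-5) = c - ⅕ = -⅕ + c)
(P(1, 1)*81)*76 = ((-⅕ + 1)*81)*76 = ((⅘)*81)*76 = (324/5)*76 = 24624/5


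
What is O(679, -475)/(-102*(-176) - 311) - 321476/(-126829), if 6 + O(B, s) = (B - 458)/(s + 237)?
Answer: 79383911211/31323465446 ≈ 2.5343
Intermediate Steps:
O(B, s) = -6 + (-458 + B)/(237 + s) (O(B, s) = -6 + (B - 458)/(s + 237) = -6 + (-458 + B)/(237 + s))
O(679, -475)/(-102*(-176) - 311) - 321476/(-126829) = ((-1880 + 679 - 6*(-475))/(237 - 475))/(-102*(-176) - 311) - 321476/(-126829) = ((-1880 + 679 + 2850)/(-238))/(17952 - 311) - 321476*(-1/126829) = -1/238*1649/17641 + 321476/126829 = -97/14*1/17641 + 321476/126829 = -97/246974 + 321476/126829 = 79383911211/31323465446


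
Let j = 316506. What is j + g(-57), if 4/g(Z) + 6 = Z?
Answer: 19939874/63 ≈ 3.1651e+5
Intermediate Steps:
g(Z) = 4/(-6 + Z)
j + g(-57) = 316506 + 4/(-6 - 57) = 316506 + 4/(-63) = 316506 + 4*(-1/63) = 316506 - 4/63 = 19939874/63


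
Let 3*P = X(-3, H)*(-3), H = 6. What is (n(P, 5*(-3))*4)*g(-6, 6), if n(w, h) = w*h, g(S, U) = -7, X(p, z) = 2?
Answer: -840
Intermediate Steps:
P = -2 (P = (2*(-3))/3 = (⅓)*(-6) = -2)
n(w, h) = h*w
(n(P, 5*(-3))*4)*g(-6, 6) = (((5*(-3))*(-2))*4)*(-7) = (-15*(-2)*4)*(-7) = (30*4)*(-7) = 120*(-7) = -840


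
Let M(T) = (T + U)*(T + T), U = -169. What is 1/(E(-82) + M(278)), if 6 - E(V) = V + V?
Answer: 1/60774 ≈ 1.6454e-5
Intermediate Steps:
E(V) = 6 - 2*V (E(V) = 6 - (V + V) = 6 - 2*V)
M(T) = 2*T*(-169 + T) (M(T) = (T - 169)*(T + T) = (-169 + T)*(2*T) = 2*T*(-169 + T))
1/(E(-82) + M(278)) = 1/((6 - 2*(-82)) + 2*278*(-169 + 278)) = 1/((6 + 164) + 2*278*109) = 1/(170 + 60604) = 1/60774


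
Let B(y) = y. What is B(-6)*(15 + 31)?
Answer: -276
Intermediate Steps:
B(-6)*(15 + 31) = -6*(15 + 31) = -6*46 = -276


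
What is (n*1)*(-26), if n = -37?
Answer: 962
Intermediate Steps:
(n*1)*(-26) = -37*1*(-26) = -37*(-26) = 962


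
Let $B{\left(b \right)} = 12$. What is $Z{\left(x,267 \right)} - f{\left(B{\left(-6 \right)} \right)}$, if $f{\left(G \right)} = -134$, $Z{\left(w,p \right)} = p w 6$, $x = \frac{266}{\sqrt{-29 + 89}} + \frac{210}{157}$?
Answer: $\frac{357458}{157} + \frac{71022 \sqrt{15}}{5} \approx 57290.0$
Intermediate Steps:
$x = \frac{210}{157} + \frac{133 \sqrt{15}}{15}$ ($x = \frac{266}{\sqrt{60}} + 210 \cdot \frac{1}{157} = \frac{266}{2 \sqrt{15}} + \frac{210}{157} = 266 \frac{\sqrt{15}}{30} + \frac{210}{157} = \frac{133 \sqrt{15}}{15} + \frac{210}{157} = \frac{210}{157} + \frac{133 \sqrt{15}}{15} \approx 35.678$)
$Z{\left(w,p \right)} = 6 p w$
$Z{\left(x,267 \right)} - f{\left(B{\left(-6 \right)} \right)} = 6 \cdot 267 \left(\frac{210}{157} + \frac{133 \sqrt{15}}{15}\right) - -134 = \left(\frac{336420}{157} + \frac{71022 \sqrt{15}}{5}\right) + 134 = \frac{357458}{157} + \frac{71022 \sqrt{15}}{5}$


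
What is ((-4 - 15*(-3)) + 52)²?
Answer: 8649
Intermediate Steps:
((-4 - 15*(-3)) + 52)² = ((-4 + 45) + 52)² = (41 + 52)² = 93² = 8649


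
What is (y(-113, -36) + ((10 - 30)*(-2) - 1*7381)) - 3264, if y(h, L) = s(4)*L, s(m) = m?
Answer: -10749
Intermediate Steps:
y(h, L) = 4*L
(y(-113, -36) + ((10 - 30)*(-2) - 1*7381)) - 3264 = (4*(-36) + ((10 - 30)*(-2) - 1*7381)) - 3264 = (-144 + (-20*(-2) - 7381)) - 3264 = (-144 + (40 - 7381)) - 3264 = (-144 - 7341) - 3264 = -7485 - 3264 = -10749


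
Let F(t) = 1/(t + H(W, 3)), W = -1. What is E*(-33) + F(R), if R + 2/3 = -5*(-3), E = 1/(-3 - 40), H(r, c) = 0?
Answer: 36/43 ≈ 0.83721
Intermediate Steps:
E = -1/43 (E = 1/(-43) = -1/43 ≈ -0.023256)
R = 43/3 (R = -⅔ - 5*(-3) = -⅔ + 15 = 43/3 ≈ 14.333)
F(t) = 1/t (F(t) = 1/(t + 0) = 1/t)
E*(-33) + F(R) = -1/43*(-33) + 1/(43/3) = 33/43 + 3/43 = 36/43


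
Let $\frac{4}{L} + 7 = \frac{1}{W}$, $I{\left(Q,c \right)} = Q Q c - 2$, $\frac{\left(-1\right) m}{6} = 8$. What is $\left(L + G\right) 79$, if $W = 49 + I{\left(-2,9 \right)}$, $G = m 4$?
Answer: $- \frac{2205917}{145} \approx -15213.0$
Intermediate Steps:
$m = -48$ ($m = \left(-6\right) 8 = -48$)
$G = -192$ ($G = \left(-48\right) 4 = -192$)
$I{\left(Q,c \right)} = -2 + c Q^{2}$ ($I{\left(Q,c \right)} = Q^{2} c - 2 = c Q^{2} - 2 = -2 + c Q^{2}$)
$W = 83$ ($W = 49 - \left(2 - 9 \left(-2\right)^{2}\right) = 49 + \left(-2 + 9 \cdot 4\right) = 49 + \left(-2 + 36\right) = 49 + 34 = 83$)
$L = - \frac{83}{145}$ ($L = \frac{4}{-7 + \frac{1}{83}} = \frac{4}{- \frac{580}{83}} = 4 \left(- \frac{83}{580}\right) = - \frac{83}{145} \approx -0.57241$)
$\left(L + G\right) 79 = \left(- \frac{83}{145} - 192\right) 79 = \left(- \frac{27923}{145}\right) 79 = - \frac{2205917}{145}$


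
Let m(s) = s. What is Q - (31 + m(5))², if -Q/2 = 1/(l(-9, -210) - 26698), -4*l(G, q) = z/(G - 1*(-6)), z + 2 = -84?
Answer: -207659364/160231 ≈ -1296.0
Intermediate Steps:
z = -86 (z = -2 - 84 = -86)
l(G, q) = 43/(2*(6 + G)) (l(G, q) = -(-43)/(2*(G - 1*(-6))) = -(-43)/(2*(G + 6)) = -(-43)/(2*(6 + G)) = 43/(2*(6 + G)))
Q = 12/160231 (Q = -2/(43/(2*(6 - 9)) - 26698) = -2/((43/2)/(-3) - 26698) = -2/((43/2)*(-⅓) - 26698) = -2/(-43/6 - 26698) = -2/(-160231/6) = -2*(-6/160231) = 12/160231 ≈ 7.4892e-5)
Q - (31 + m(5))² = 12/160231 - (31 + 5)² = 12/160231 - 1*36² = 12/160231 - 1*1296 = 12/160231 - 1296 = -207659364/160231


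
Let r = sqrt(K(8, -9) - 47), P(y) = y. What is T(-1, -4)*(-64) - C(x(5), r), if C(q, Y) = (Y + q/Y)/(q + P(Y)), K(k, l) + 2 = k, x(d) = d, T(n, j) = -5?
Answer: 3514/11 - 30*I*sqrt(41)/451 ≈ 319.45 - 0.42593*I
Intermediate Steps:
K(k, l) = -2 + k
r = I*sqrt(41) (r = sqrt((-2 + 8) - 47) = sqrt(6 - 47) = sqrt(-41) = I*sqrt(41) ≈ 6.4031*I)
C(q, Y) = (Y + q/Y)/(Y + q) (C(q, Y) = (Y + q/Y)/(q + Y) = (Y + q/Y)/(Y + q))
T(-1, -4)*(-64) - C(x(5), r) = -5*(-64) - (5 + (I*sqrt(41))**2)/((I*sqrt(41))*(I*sqrt(41) + 5)) = 320 - (-I*sqrt(41)/41)*(5 - 41)/(5 + I*sqrt(41)) = 320 - (-I*sqrt(41)/41)*(-36)/(5 + I*sqrt(41)) = 320 - 36*I*sqrt(41)/(41*(5 + I*sqrt(41)))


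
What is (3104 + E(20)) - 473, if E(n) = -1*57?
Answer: 2574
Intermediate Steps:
E(n) = -57
(3104 + E(20)) - 473 = (3104 - 57) - 473 = 3047 - 473 = 2574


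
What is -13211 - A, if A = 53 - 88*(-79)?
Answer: -20216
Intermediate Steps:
A = 7005 (A = 53 + 6952 = 7005)
-13211 - A = -13211 - 1*7005 = -13211 - 7005 = -20216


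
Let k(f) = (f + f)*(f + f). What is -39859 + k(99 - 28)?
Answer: -19695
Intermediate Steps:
k(f) = 4*f**2 (k(f) = (2*f)*(2*f) = 4*f**2)
-39859 + k(99 - 28) = -39859 + 4*(99 - 28)**2 = -39859 + 4*71**2 = -39859 + 4*5041 = -39859 + 20164 = -19695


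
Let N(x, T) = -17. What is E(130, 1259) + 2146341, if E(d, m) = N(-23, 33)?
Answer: 2146324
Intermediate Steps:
E(d, m) = -17
E(130, 1259) + 2146341 = -17 + 2146341 = 2146324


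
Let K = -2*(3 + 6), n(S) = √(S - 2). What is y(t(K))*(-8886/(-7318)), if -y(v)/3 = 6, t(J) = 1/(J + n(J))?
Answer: -79974/3659 ≈ -21.857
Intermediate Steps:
n(S) = √(-2 + S)
K = -18 (K = -2*9 = -18)
t(J) = 1/(J + √(-2 + J))
y(v) = -18 (y(v) = -3*6 = -18)
y(t(K))*(-8886/(-7318)) = -(-159948)/(-7318) = -(-159948)*(-1)/7318 = -18*4443/3659 = -79974/3659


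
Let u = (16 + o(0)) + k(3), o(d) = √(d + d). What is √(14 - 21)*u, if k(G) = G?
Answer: 19*I*√7 ≈ 50.269*I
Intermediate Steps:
o(d) = √2*√d (o(d) = √(2*d) = √2*√d)
u = 19 (u = (16 + √2*√0) + 3 = (16 + √2*0) + 3 = (16 + 0) + 3 = 16 + 3 = 19)
√(14 - 21)*u = √(14 - 21)*19 = √(-7)*19 = (I*√7)*19 = 19*I*√7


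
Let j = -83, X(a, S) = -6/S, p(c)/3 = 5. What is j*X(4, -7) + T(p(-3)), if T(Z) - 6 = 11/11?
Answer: -449/7 ≈ -64.143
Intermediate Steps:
p(c) = 15 (p(c) = 3*5 = 15)
T(Z) = 7 (T(Z) = 6 + 11/11 = 6 + 11*(1/11) = 6 + 1 = 7)
j*X(4, -7) + T(p(-3)) = -(-498)/(-7) + 7 = -(-498)*(-1)/7 + 7 = -83*6/7 + 7 = -498/7 + 7 = -449/7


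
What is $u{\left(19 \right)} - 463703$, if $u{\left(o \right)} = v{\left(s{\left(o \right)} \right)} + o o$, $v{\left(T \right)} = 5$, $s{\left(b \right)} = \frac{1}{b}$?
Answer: $-463337$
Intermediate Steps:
$u{\left(o \right)} = 5 + o^{2}$ ($u{\left(o \right)} = 5 + o o = 5 + o^{2}$)
$u{\left(19 \right)} - 463703 = \left(5 + 19^{2}\right) - 463703 = \left(5 + 361\right) - 463703 = 366 - 463703 = -463337$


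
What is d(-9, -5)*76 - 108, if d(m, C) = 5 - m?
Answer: 956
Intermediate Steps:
d(-9, -5)*76 - 108 = (5 - 1*(-9))*76 - 108 = (5 + 9)*76 - 108 = 14*76 - 108 = 1064 - 108 = 956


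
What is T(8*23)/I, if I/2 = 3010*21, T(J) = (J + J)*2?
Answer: 184/31605 ≈ 0.0058219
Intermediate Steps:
T(J) = 4*J (T(J) = (2*J)*2 = 4*J)
I = 126420 (I = 2*(3010*21) = 2*63210 = 126420)
T(8*23)/I = (4*(8*23))/126420 = (4*184)*(1/126420) = 736*(1/126420) = 184/31605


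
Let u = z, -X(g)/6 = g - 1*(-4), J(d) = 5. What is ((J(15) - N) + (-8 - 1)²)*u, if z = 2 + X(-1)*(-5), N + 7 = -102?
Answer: 17940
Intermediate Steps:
N = -109 (N = -7 - 102 = -109)
X(g) = -24 - 6*g (X(g) = -6*(g - 1*(-4)) = -6*(g + 4) = -6*(4 + g) = -24 - 6*g)
z = 92 (z = 2 + (-24 - 6*(-1))*(-5) = 2 + (-24 + 6)*(-5) = 2 - 18*(-5) = 2 + 90 = 92)
u = 92
((J(15) - N) + (-8 - 1)²)*u = ((5 - 1*(-109)) + (-8 - 1)²)*92 = ((5 + 109) + (-9)²)*92 = (114 + 81)*92 = 195*92 = 17940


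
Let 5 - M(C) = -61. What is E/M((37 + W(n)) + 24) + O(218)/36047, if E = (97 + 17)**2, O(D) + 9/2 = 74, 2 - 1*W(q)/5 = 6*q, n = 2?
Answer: 14196103/72094 ≈ 196.91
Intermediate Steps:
W(q) = 10 - 30*q
O(D) = 139/2 (O(D) = -9/2 + 74 = 139/2)
M(C) = 66 (M(C) = 5 - 1*(-61) = 5 + 61 = 66)
E = 12996 (E = 114**2 = 12996)
E/M((37 + W(n)) + 24) + O(218)/36047 = 12996/66 + (139/2)/36047 = 12996*(1/66) + (139/2)*(1/36047) = 2166/11 + 139/72094 = 14196103/72094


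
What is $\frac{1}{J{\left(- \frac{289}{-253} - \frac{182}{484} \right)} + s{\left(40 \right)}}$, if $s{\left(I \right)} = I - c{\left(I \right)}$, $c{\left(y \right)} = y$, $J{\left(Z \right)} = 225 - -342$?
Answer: $\frac{1}{567} \approx 0.0017637$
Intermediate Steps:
$J{\left(Z \right)} = 567$ ($J{\left(Z \right)} = 225 + 342 = 567$)
$s{\left(I \right)} = 0$ ($s{\left(I \right)} = I - I = 0$)
$\frac{1}{J{\left(- \frac{289}{-253} - \frac{182}{484} \right)} + s{\left(40 \right)}} = \frac{1}{567 + 0} = \frac{1}{567}$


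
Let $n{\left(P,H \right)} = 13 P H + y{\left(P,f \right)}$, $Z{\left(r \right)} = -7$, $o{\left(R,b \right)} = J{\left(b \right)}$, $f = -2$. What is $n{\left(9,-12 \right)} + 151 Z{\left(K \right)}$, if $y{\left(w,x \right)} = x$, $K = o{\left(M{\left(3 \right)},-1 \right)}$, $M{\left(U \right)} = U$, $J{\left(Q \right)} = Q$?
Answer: $-2463$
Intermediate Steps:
$o{\left(R,b \right)} = b$
$K = -1$
$n{\left(P,H \right)} = -2 + 13 H P$ ($n{\left(P,H \right)} = 13 P H - 2 = 13 H P - 2 = -2 + 13 H P$)
$n{\left(9,-12 \right)} + 151 Z{\left(K \right)} = \left(-2 + 13 \left(-12\right) 9\right) + 151 \left(-7\right) = \left(-2 - 1404\right) - 1057 = -1406 - 1057 = -2463$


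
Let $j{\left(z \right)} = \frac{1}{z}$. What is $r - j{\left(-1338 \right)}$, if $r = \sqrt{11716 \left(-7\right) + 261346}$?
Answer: $\frac{1}{1338} + 27 \sqrt{246} \approx 423.48$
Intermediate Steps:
$r = 27 \sqrt{246}$ ($r = \sqrt{-82012 + 261346} = \sqrt{179334} = 27 \sqrt{246} \approx 423.48$)
$r - j{\left(-1338 \right)} = 27 \sqrt{246} - \frac{1}{-1338} = 27 \sqrt{246} - - \frac{1}{1338} = 27 \sqrt{246} + \frac{1}{1338} = \frac{1}{1338} + 27 \sqrt{246}$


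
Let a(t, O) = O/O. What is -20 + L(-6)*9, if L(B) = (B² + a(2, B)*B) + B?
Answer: 196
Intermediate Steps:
a(t, O) = 1
L(B) = B² + 2*B (L(B) = (B² + 1*B) + B = (B² + B) + B = (B + B²) + B = B² + 2*B)
-20 + L(-6)*9 = -20 - 6*(2 - 6)*9 = -20 - 6*(-4)*9 = -20 + 24*9 = -20 + 216 = 196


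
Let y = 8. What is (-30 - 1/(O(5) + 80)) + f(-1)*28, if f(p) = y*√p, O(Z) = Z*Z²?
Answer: -6151/205 + 224*I ≈ -30.005 + 224.0*I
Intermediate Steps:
O(Z) = Z³
f(p) = 8*√p
(-30 - 1/(O(5) + 80)) + f(-1)*28 = (-30 - 1/(5³ + 80)) + (8*√(-1))*28 = (-30 - 1/(125 + 80)) + (8*I)*28 = (-30 - 1/205) + 224*I = -6151/205 + 224*I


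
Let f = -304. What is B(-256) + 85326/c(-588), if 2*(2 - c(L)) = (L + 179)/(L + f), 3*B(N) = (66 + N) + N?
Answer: 50583982/1053 ≈ 48038.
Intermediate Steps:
B(N) = 22 + 2*N/3 (B(N) = ((66 + N) + N)/3 = (66 + 2*N)/3 = 22 + 2*N/3)
c(L) = 2 - (179 + L)/(2*(-304 + L)) (c(L) = 2 - (L + 179)/(2*(L - 304)) = 2 - (179 + L)/(2*(-304 + L)))
B(-256) + 85326/c(-588) = (22 + (⅔)*(-256)) + 85326/((3*(-465 - 588)/(2*(-304 - 588)))) = (22 - 512/3) + 85326/(((3/2)*(-1053)/(-892))) = -446/3 + 85326/(((3/2)*(-1/892)*(-1053))) = -446/3 + 85326/(3159/1784) = -446/3 + 85326*(1784/3159) = -446/3 + 50740528/1053 = 50583982/1053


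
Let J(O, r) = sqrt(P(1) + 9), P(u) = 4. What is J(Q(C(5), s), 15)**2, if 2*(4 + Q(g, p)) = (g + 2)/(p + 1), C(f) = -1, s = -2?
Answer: 13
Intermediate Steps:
Q(g, p) = -4 + (2 + g)/(2*(1 + p)) (Q(g, p) = -4 + ((g + 2)/(p + 1))/2 = -4 + ((2 + g)/(1 + p))/2 = -4 + (2 + g)/(2*(1 + p)))
J(O, r) = sqrt(13) (J(O, r) = sqrt(4 + 9) = sqrt(13))
J(Q(C(5), s), 15)**2 = (sqrt(13))**2 = 13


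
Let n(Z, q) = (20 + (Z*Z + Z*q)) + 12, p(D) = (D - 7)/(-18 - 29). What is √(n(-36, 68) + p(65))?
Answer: I*√2476806/47 ≈ 33.485*I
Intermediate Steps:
p(D) = 7/47 - D/47 (p(D) = (-7 + D)/(-47) = (-7 + D)*(-1/47) = 7/47 - D/47)
n(Z, q) = 32 + Z² + Z*q (n(Z, q) = (20 + (Z² + Z*q)) + 12 = (20 + Z² + Z*q) + 12 = 32 + Z² + Z*q)
√(n(-36, 68) + p(65)) = √((32 + (-36)² - 36*68) + (7/47 - 1/47*65)) = √((32 + 1296 - 2448) + (7/47 - 65/47)) = √(-1120 - 58/47) = √(-52698/47) = I*√2476806/47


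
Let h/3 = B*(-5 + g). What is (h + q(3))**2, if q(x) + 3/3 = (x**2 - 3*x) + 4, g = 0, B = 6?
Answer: 7569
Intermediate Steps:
q(x) = 3 + x**2 - 3*x (q(x) = -1 + ((x**2 - 3*x) + 4) = -1 + (4 + x**2 - 3*x) = 3 + x**2 - 3*x)
h = -90 (h = 3*(6*(-5 + 0)) = 3*(6*(-5)) = 3*(-30) = -90)
(h + q(3))**2 = (-90 + (3 + 3**2 - 3*3))**2 = (-90 + (3 + 9 - 9))**2 = (-90 + 3)**2 = (-87)**2 = 7569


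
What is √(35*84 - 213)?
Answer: 3*√303 ≈ 52.221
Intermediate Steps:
√(35*84 - 213) = √(2940 - 213) = √2727 = 3*√303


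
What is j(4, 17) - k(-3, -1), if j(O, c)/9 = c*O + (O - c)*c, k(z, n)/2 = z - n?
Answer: -1373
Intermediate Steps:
k(z, n) = -2*n + 2*z (k(z, n) = 2*(z - n) = -2*n + 2*z)
j(O, c) = 9*O*c + 9*c*(O - c) (j(O, c) = 9*(c*O + (O - c)*c) = 9*(O*c + c*(O - c)) = 9*O*c + 9*c*(O - c))
j(4, 17) - k(-3, -1) = 9*17*(-1*17 + 2*4) - (-2*(-1) + 2*(-3)) = 9*17*(-17 + 8) - (2 - 6) = 9*17*(-9) - 1*(-4) = -1377 + 4 = -1373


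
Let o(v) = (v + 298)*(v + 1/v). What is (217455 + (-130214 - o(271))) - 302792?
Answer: -100202819/271 ≈ -3.6975e+5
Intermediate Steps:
o(v) = (298 + v)*(v + 1/v)
(217455 + (-130214 - o(271))) - 302792 = (217455 + (-130214 - (1 + 271**2 + 298*271 + 298/271))) - 302792 = (217455 + (-130214 - (1 + 73441 + 80758 + 298*(1/271)))) - 302792 = (217455 + (-130214 - (1 + 73441 + 80758 + 298/271))) - 302792 = (217455 + (-130214 - 1*41788498/271)) - 302792 = (217455 + (-130214 - 41788498/271)) - 302792 = (217455 - 77076492/271) - 302792 = -18146187/271 - 302792 = -100202819/271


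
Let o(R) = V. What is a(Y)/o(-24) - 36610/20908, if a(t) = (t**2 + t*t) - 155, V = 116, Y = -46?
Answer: 20248789/606332 ≈ 33.396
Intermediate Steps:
o(R) = 116
a(t) = -155 + 2*t**2 (a(t) = (t**2 + t**2) - 155 = 2*t**2 - 155 = -155 + 2*t**2)
a(Y)/o(-24) - 36610/20908 = (-155 + 2*(-46)**2)/116 - 36610/20908 = (-155 + 2*2116)*(1/116) - 36610*1/20908 = (-155 + 4232)*(1/116) - 18305/10454 = 4077*(1/116) - 18305/10454 = 4077/116 - 18305/10454 = 20248789/606332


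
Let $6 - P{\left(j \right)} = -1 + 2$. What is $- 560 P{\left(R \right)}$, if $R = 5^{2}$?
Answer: $-2800$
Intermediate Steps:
$R = 25$
$P{\left(j \right)} = 5$ ($P{\left(j \right)} = 6 - \left(-1 + 2\right) = 6 - 1 = 5$)
$- 560 P{\left(R \right)} = \left(-560\right) 5 = -2800$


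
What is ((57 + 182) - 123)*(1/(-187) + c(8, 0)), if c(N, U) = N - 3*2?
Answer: 43268/187 ≈ 231.38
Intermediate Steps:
c(N, U) = -6 + N (c(N, U) = N - 6 = -6 + N)
((57 + 182) - 123)*(1/(-187) + c(8, 0)) = ((57 + 182) - 123)*(1/(-187) + (-6 + 8)) = (239 - 123)*(-1/187 + 2) = 116*(373/187) = 43268/187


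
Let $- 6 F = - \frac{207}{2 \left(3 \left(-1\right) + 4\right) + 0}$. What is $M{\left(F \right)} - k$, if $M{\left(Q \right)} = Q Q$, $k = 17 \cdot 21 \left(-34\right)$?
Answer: $\frac{198969}{16} \approx 12436.0$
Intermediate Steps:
$F = \frac{69}{4}$ ($F = - \frac{\left(-207\right) \frac{1}{2 \left(3 \left(-1\right) + 4\right) + 0}}{6} = - \frac{\left(-207\right) \frac{1}{2 \left(-3 + 4\right) + 0}}{6} = - \frac{\left(-207\right) \frac{1}{2 \cdot 1 + 0}}{6} = - \frac{\left(-207\right) \frac{1}{2 + 0}}{6} = - \frac{\left(-207\right) \frac{1}{2}}{6} = \left(- \frac{1}{6}\right) \left(- \frac{207}{2}\right) = \frac{69}{4} \approx 17.25$)
$k = -12138$ ($k = 357 \left(-34\right) = -12138$)
$M{\left(Q \right)} = Q^{2}$
$M{\left(F \right)} - k = \left(\frac{69}{4}\right)^{2} - -12138 = \frac{4761}{16} + 12138 = \frac{198969}{16}$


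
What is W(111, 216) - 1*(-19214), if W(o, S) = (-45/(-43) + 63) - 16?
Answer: 828268/43 ≈ 19262.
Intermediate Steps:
W(o, S) = 2066/43 (W(o, S) = (-45*(-1/43) + 63) - 16 = (45/43 + 63) - 16 = 2754/43 - 16 = 2066/43)
W(111, 216) - 1*(-19214) = 2066/43 - 1*(-19214) = 2066/43 + 19214 = 828268/43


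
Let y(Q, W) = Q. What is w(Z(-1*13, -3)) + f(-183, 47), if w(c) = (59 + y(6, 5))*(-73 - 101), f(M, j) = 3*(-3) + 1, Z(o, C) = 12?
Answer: -11318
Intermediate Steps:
f(M, j) = -8 (f(M, j) = -9 + 1 = -8)
w(c) = -11310 (w(c) = (59 + 6)*(-73 - 101) = 65*(-174) = -11310)
w(Z(-1*13, -3)) + f(-183, 47) = -11310 - 8 = -11318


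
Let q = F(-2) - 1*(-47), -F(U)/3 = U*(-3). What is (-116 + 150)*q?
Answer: 986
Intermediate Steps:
F(U) = 9*U (F(U) = -3*U*(-3) = -(-9)*U = 9*U)
q = 29 (q = 9*(-2) - 1*(-47) = -18 + 47 = 29)
(-116 + 150)*q = (-116 + 150)*29 = 34*29 = 986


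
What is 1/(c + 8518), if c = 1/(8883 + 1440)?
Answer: 10323/87931315 ≈ 0.00011740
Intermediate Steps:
c = 1/10323 ≈ 9.6871e-5
1/(c + 8518) = 1/(1/10323 + 8518) = 1/(87931315/10323) = 10323/87931315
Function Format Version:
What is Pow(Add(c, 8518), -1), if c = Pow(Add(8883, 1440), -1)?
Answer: Rational(10323, 87931315) ≈ 0.00011740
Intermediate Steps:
c = Rational(1, 10323) (c = Pow(10323, -1) = Rational(1, 10323) ≈ 9.6871e-5)
Pow(Add(c, 8518), -1) = Pow(Add(Rational(1, 10323), 8518), -1) = Pow(Rational(87931315, 10323), -1) = Rational(10323, 87931315)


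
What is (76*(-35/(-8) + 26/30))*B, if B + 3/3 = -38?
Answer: -155363/10 ≈ -15536.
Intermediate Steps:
B = -39 (B = -1 - 38 = -39)
(76*(-35/(-8) + 26/30))*B = (76*(-35/(-8) + 26/30))*(-39) = (76*(-35*(-⅛) + 26*(1/30)))*(-39) = (76*(35/8 + 13/15))*(-39) = (76*(629/120))*(-39) = (11951/30)*(-39) = -155363/10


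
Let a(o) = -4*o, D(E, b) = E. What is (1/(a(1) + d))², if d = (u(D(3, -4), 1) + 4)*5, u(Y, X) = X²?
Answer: 1/441 ≈ 0.0022676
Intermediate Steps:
d = 25 (d = (1² + 4)*5 = (1 + 4)*5 = 5*5 = 25)
(1/(a(1) + d))² = (1/(-4*1 + 25))² = (1/(-4 + 25))² = (1/21)² = 1/441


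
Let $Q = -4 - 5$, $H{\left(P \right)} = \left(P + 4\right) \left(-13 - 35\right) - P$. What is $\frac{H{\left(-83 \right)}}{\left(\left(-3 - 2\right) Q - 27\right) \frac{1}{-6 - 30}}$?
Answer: $-7750$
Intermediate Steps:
$H{\left(P \right)} = -192 - 49 P$ ($H{\left(P \right)} = \left(4 + P\right) \left(-48\right) - P = \left(-192 - 48 P\right) - P = -192 - 49 P$)
$Q = -9$ ($Q = -4 - 5 = -9$)
$\frac{H{\left(-83 \right)}}{\left(\left(-3 - 2\right) Q - 27\right) \frac{1}{-6 - 30}} = \frac{-192 - -4067}{\left(\left(-3 - 2\right) \left(-9\right) - 27\right) \frac{1}{-6 - 30}} = \frac{-192 + 4067}{\left(\left(-5\right) \left(-9\right) - 27\right) \frac{1}{-36}} = \frac{3875}{\left(45 - 27\right) \left(- \frac{1}{36}\right)} = \frac{3875}{18 \left(- \frac{1}{36}\right)} = \frac{3875}{- \frac{1}{2}} = 3875 \left(-2\right) = -7750$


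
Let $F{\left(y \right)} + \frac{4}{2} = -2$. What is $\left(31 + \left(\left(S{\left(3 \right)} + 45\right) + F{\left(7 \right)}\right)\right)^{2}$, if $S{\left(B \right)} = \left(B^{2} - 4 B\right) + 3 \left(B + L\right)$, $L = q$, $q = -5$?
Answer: $3969$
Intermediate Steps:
$F{\left(y \right)} = -4$ ($F{\left(y \right)} = -2 - 2 = -4$)
$L = -5$
$S{\left(B \right)} = -15 + B^{2} - B$ ($S{\left(B \right)} = \left(B^{2} - 4 B\right) + 3 \left(B - 5\right) = \left(B^{2} - 4 B\right) + 3 \left(-5 + B\right) = \left(B^{2} - 4 B\right) + \left(-15 + 3 B\right) = -15 + B^{2} - B$)
$\left(31 + \left(\left(S{\left(3 \right)} + 45\right) + F{\left(7 \right)}\right)\right)^{2} = \left(31 + \left(\left(\left(-15 + 3^{2} - 3\right) + 45\right) - 4\right)\right)^{2} = \left(31 + \left(\left(\left(-15 + 9 - 3\right) + 45\right) - 4\right)\right)^{2} = \left(31 + \left(\left(-9 + 45\right) - 4\right)\right)^{2} = \left(31 + \left(36 - 4\right)\right)^{2} = \left(31 + 32\right)^{2} = 63^{2} = 3969$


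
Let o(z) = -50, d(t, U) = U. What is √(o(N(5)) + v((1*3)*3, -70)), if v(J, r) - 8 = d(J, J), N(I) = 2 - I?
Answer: I*√33 ≈ 5.7446*I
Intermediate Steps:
v(J, r) = 8 + J
√(o(N(5)) + v((1*3)*3, -70)) = √(-50 + (8 + (1*3)*3)) = √(-50 + (8 + 3*3)) = √(-50 + (8 + 9)) = √(-50 + 17) = √(-33) = I*√33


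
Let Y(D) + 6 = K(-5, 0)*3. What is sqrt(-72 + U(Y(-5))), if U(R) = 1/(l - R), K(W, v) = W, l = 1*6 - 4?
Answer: I*sqrt(38065)/23 ≈ 8.4827*I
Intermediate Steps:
l = 2 (l = 6 - 4 = 2)
Y(D) = -21 (Y(D) = -6 - 5*3 = -6 - 15 = -21)
U(R) = 1/(2 - R)
sqrt(-72 + U(Y(-5))) = sqrt(-72 - 1/(-2 - 21)) = sqrt(-72 - 1/(-23)) = sqrt(-72 - 1*(-1/23)) = sqrt(-72 + 1/23) = sqrt(-1655/23) = I*sqrt(38065)/23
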